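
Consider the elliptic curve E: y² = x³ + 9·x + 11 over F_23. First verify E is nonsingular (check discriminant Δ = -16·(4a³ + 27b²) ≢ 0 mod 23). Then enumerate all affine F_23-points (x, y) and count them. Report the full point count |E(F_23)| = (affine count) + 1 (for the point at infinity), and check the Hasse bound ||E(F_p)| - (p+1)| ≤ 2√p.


Affine points = {(7, 7), (7, 16), (9, 4), (9, 19), (13, 5), (13, 18), (14, 11), (14, 12), (15, 5), (15, 18), (18, 5), (18, 18), (19, 7), (19, 16), (20, 7), (20, 16), (21, 10), (21, 13), (22, 1), (22, 22)}; affine count = 20; |E(F_23)| = 21.

Discriminant check: Δ ∝ 4a³ + 27b² = 4·9³ + 27·11² = 4·729 + 27·121 ≡ 19 (mod 23). Nonzero ⇒ E is nonsingular.
For each x ∈ F_23, compute rhs = x³ + 9·x + 11 mod 23, then count y ∈ F_23 with y² ≡ rhs.
  x = 0: rhs = 11, matching y values: none (0 points).
  x = 1: rhs = 21, matching y values: none (0 points).
  x = 2: rhs = 14, matching y values: none (0 points).
  x = 3: rhs = 19, matching y values: none (0 points).
  x = 4: rhs = 19, matching y values: none (0 points).
  x = 5: rhs = 20, matching y values: none (0 points).
  x = 6: rhs = 5, matching y values: none (0 points).
  x = 7: rhs = 3, matching y values: 7, 16 (2 points).
  x = 8: rhs = 20, matching y values: none (0 points).
  x = 9: rhs = 16, matching y values: 4, 19 (2 points).
  x = 10: rhs = 20, matching y values: none (0 points).
  x = 11: rhs = 15, matching y values: none (0 points).
  x = 12: rhs = 7, matching y values: none (0 points).
  x = 13: rhs = 2, matching y values: 5, 18 (2 points).
  x = 14: rhs = 6, matching y values: 11, 12 (2 points).
  x = 15: rhs = 2, matching y values: 5, 18 (2 points).
  x = 16: rhs = 19, matching y values: none (0 points).
  x = 17: rhs = 17, matching y values: none (0 points).
  x = 18: rhs = 2, matching y values: 5, 18 (2 points).
  x = 19: rhs = 3, matching y values: 7, 16 (2 points).
  x = 20: rhs = 3, matching y values: 7, 16 (2 points).
  x = 21: rhs = 8, matching y values: 10, 13 (2 points).
  x = 22: rhs = 1, matching y values: 1, 22 (2 points).
Total affine count: 20.
Full point count |E(F_23)| = 20 + 1 = 21.
Hasse bound: |21 − (23+1)| = |-3| = 3 ≤ 2√23 ≈ 9.5917 ✓.


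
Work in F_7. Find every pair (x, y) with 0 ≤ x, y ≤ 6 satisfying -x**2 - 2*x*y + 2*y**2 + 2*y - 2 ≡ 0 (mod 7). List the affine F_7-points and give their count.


Affine F_7-points: {(5, 2)}; count = 1.

For each of the 49 pairs (x, y) ∈ F_7², evaluate f(x, y) mod 7. Record the zeros.
  x = 0: [0↦5, 1↦2, 2↦3, 3↦1, 4↦3, 5↦2, 6↦5]  zeros at y ∈ ∅
  x = 1: [0↦4, 1↦6, 2↦5, 3↦1, 4↦1, 5↦5, 6↦6]  zeros at y ∈ ∅
  x = 2: [0↦1, 1↦1, 2↦5, 3↦6, 4↦4, 5↦6, 6↦5]  zeros at y ∈ ∅
  x = 3: [0↦3, 1↦1, 2↦3, 3↦2, 4↦5, 5↦5, 6↦2]  zeros at y ∈ ∅
  x = 4: [0↦3, 1↦6, 2↦6, 3↦3, 4↦4, 5↦2, 6↦4]  zeros at y ∈ ∅
  x = 5: [0↦1, 1↦2, 2↦0, 3↦2, 4↦1, 5↦4, 6↦4]  zeros at y ∈ {2}
  x = 6: [0↦4, 1↦3, 2↦6, 3↦6, 4↦3, 5↦4, 6↦2]  zeros at y ∈ ∅
Collecting zeros: affine points = {(5, 2)}.
Total count |C(F_7)_aff| = 1.


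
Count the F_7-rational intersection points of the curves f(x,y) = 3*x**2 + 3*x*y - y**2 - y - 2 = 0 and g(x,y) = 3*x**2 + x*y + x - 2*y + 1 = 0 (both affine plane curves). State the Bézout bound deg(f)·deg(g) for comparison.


Common zeros: {(1, 5)}; count = 1; Bézout bound = 4.

deg(f) = 2, deg(g) = 2, so Bézout bound = 4.
Scan x ∈ F_7. For each x, list the y ∈ F_7 with f(x, y) ≡ 0 and those with g(x, y) ≡ 0 (mod 7); the common zeros in that column are the intersection.
  x = 0: f ≡ 0 at y ∈ {3}; g ≡ 0 at y ∈ {4}; common: ∅.
  x = 1: f ≡ 0 at y ∈ {4, 5}; g ≡ 0 at y ∈ {5}; common: {5}.
  x = 2: f ≡ 0 at y ∈ {1, 4}; g ≡ 0 at y ∈ ∅; common: ∅.
  x = 3: f ≡ 0 at y ∈ ∅; g ≡ 0 at y ∈ {4}; common: ∅.
  x = 4: f ≡ 0 at y ∈ {1, 3}; g ≡ 0 at y ∈ {5}; common: ∅.
  x = 5: f ≡ 0 at y ∈ ∅; g ≡ 0 at y ∈ {1}; common: ∅.
  x = 6: f ≡ 0 at y ∈ ∅; g ≡ 0 at y ∈ {1}; common: ∅.
Collecting: common zeros = {(1, 5)}, so the count is 1.
Comparison with the Bézout bound: 1 ≤ 4 = deg(f)·deg(g), as expected for curves with no common component (the affine F_7-count falls short of the bound because intersections may lie at infinity, over extension fields, or carry multiplicity).


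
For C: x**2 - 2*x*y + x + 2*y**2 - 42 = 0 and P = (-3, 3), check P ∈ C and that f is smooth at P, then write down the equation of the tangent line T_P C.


Tangent line at P: -11*x + 18*y - 87 = 0.

Step 1: f(-3, 3) = 0, so P lies on C.
Step 2: partial derivatives
  f_x(x, y) = 2*x - 2*y + 1, f_y(x, y) = -2*x + 4*y.
  f_x(P) = -11, f_y(P) = 18 (gradient nonzero, so P is smooth).
Step 3: tangent line at P: -11·(x − -3) + 18·(y − 3) = 0.
Expanding: -11*x + 18*y - 87 = 0.


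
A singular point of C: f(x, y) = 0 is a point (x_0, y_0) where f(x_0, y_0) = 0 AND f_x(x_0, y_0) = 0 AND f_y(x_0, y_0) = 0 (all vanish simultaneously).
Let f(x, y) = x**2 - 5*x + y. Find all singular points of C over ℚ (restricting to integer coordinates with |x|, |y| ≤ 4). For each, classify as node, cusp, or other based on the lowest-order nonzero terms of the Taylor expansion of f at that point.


No singular points in the scanned grid; C is smooth there.

Compute partial derivatives:
  f_x = 2*x - 5.
  f_y = 1.
f_y = 1 is a nonzero constant, so f_y never vanishes: no point (x, y) can satisfy f = f_x = f_y = 0. In particular no (x, y) ∈ {−4, ..., 4}² is singular; the curve is smooth.


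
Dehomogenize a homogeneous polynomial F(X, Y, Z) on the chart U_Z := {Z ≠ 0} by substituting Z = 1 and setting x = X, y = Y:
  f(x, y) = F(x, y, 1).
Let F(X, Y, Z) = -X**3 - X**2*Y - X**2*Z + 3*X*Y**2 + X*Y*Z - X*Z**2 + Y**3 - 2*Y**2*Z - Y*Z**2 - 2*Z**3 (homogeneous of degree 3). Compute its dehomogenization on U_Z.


f(x, y) = -x**3 - x**2*y - x**2 + 3*x*y**2 + x*y - x + y**3 - 2*y**2 - y - 2

On U_Z we set Z = 1. Each monomial c·X^i·Y^j·Z^k in F becomes c·x^i·y^j·1^k = c·x^i·y^j.
Substituting Z = 1: F(X, Y, 1) = -x**3 - x**2*y - x**2 + 3*x*y**2 + x*y - x + y**3 - 2*y**2 - y - 2.
Note: deg(f) ≤ deg(F) = 3; strict inequality happens when F is divisible by Z (lost terms).


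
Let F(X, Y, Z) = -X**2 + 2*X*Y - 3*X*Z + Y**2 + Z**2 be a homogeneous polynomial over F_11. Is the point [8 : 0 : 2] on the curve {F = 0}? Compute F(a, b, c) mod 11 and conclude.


F(8,0,2) ≡ 2 (mod 11); P is NOT on the curve.

Evaluate F(8, 0, 2) term-by-term (mod 11).
  -X**2 ↦ -1·64·1·1 = -64
  2*X*Y ↦ 2·8·0·1 = 0
  -3*X*Z ↦ -3·8·1·2 = -48
  Y**2 ↦ 1·1·0·1 = 0
  Z**2 ↦ 1·1·1·4 = 4
Sum: F(8, 0, 2) = (-64) + (0) + (-48) + (0) + (4) = -108.
Reducing mod 11: -108 ≡ 2 (mod 11).
Since F(a, b, c) ≡ 2 ≠ 0 (mod 11), P does NOT lie on the curve.


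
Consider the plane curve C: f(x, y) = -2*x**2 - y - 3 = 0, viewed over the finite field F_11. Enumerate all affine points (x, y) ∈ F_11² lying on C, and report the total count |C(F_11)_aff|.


Affine F_11-points: {(0, 8), (1, 6), (2, 0), (3, 1), (4, 9), (5, 2), (6, 2), (7, 9), (8, 1), (9, 0), (10, 6)}; count = 11.

For each of the 121 pairs (x, y) ∈ F_11², evaluate f(x, y) mod 11. Record the zeros.
  x = 0: [0↦8, 1↦7, 2↦6, 3↦5, 4↦4, 5↦3, 6↦2, 7↦1, 8↦0, 9↦10, 10↦9]  zeros at y ∈ {8}
  x = 1: [0↦6, 1↦5, 2↦4, 3↦3, 4↦2, 5↦1, 6↦0, 7↦10, 8↦9, 9↦8, 10↦7]  zeros at y ∈ {6}
  x = 2: [0↦0, 1↦10, 2↦9, 3↦8, 4↦7, 5↦6, 6↦5, 7↦4, 8↦3, 9↦2, 10↦1]  zeros at y ∈ {0}
  x = 3: [0↦1, 1↦0, 2↦10, 3↦9, 4↦8, 5↦7, 6↦6, 7↦5, 8↦4, 9↦3, 10↦2]  zeros at y ∈ {1}
  x = 4: [0↦9, 1↦8, 2↦7, 3↦6, 4↦5, 5↦4, 6↦3, 7↦2, 8↦1, 9↦0, 10↦10]  zeros at y ∈ {9}
  x = 5: [0↦2, 1↦1, 2↦0, 3↦10, 4↦9, 5↦8, 6↦7, 7↦6, 8↦5, 9↦4, 10↦3]  zeros at y ∈ {2}
  x = 6: [0↦2, 1↦1, 2↦0, 3↦10, 4↦9, 5↦8, 6↦7, 7↦6, 8↦5, 9↦4, 10↦3]  zeros at y ∈ {2}
  x = 7: [0↦9, 1↦8, 2↦7, 3↦6, 4↦5, 5↦4, 6↦3, 7↦2, 8↦1, 9↦0, 10↦10]  zeros at y ∈ {9}
  x = 8: [0↦1, 1↦0, 2↦10, 3↦9, 4↦8, 5↦7, 6↦6, 7↦5, 8↦4, 9↦3, 10↦2]  zeros at y ∈ {1}
  x = 9: [0↦0, 1↦10, 2↦9, 3↦8, 4↦7, 5↦6, 6↦5, 7↦4, 8↦3, 9↦2, 10↦1]  zeros at y ∈ {0}
  x = 10: [0↦6, 1↦5, 2↦4, 3↦3, 4↦2, 5↦1, 6↦0, 7↦10, 8↦9, 9↦8, 10↦7]  zeros at y ∈ {6}
Collecting zeros: affine points = {(0, 8), (1, 6), (2, 0), (3, 1), (4, 9), (5, 2), (6, 2), (7, 9), (8, 1), (9, 0), (10, 6)}.
Total count |C(F_11)_aff| = 11.


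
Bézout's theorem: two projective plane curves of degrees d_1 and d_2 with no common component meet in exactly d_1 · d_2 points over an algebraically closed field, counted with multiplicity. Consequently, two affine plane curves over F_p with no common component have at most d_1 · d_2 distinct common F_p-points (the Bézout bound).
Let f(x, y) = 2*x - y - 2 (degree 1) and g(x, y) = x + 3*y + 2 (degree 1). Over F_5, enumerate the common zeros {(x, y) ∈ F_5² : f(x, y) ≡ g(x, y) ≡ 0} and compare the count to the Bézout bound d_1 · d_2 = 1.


Common zeros: {(2, 2)}; count = 1; Bézout bound = 1.

deg(f) = 1, deg(g) = 1, so Bézout bound = 1.
Scan x ∈ F_5. For each x, list the y ∈ F_5 with f(x, y) ≡ 0 and those with g(x, y) ≡ 0 (mod 5); the common zeros in that column are the intersection.
  x = 0: f ≡ 0 at y ∈ {3}; g ≡ 0 at y ∈ {1}; common: ∅.
  x = 1: f ≡ 0 at y ∈ {0}; g ≡ 0 at y ∈ {4}; common: ∅.
  x = 2: f ≡ 0 at y ∈ {2}; g ≡ 0 at y ∈ {2}; common: {2}.
  x = 3: f ≡ 0 at y ∈ {4}; g ≡ 0 at y ∈ {0}; common: ∅.
  x = 4: f ≡ 0 at y ∈ {1}; g ≡ 0 at y ∈ {3}; common: ∅.
Collecting: common zeros = {(2, 2)}, so the count is 1.
Comparison with the Bézout bound: 1 ≤ 1 = deg(f)·deg(g), as expected for curves with no common component (the bound is attained).


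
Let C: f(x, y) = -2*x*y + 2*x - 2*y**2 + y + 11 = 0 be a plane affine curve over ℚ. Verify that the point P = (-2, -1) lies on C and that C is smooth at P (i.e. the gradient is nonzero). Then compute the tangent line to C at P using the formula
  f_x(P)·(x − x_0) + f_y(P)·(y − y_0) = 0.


Tangent line at P: 4*x + 9*y + 17 = 0.

Step 1: f(-2, -1) = 0, so P lies on C.
Step 2: partial derivatives
  f_x(x, y) = 2 - 2*y, f_y(x, y) = -2*x - 4*y + 1.
  f_x(P) = 4, f_y(P) = 9 (gradient nonzero, so P is smooth).
Step 3: tangent line at P: 4·(x − -2) + 9·(y − -1) = 0.
Expanding: 4*x + 9*y + 17 = 0.


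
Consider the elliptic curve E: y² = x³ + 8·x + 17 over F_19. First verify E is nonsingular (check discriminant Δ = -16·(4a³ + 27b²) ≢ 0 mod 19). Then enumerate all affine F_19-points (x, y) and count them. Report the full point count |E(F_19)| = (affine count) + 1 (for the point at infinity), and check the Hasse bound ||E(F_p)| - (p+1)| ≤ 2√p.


Affine points = {(0, 6), (0, 13), (1, 8), (1, 11), (3, 7), (3, 12), (5, 7), (5, 12), (7, 6), (7, 13), (8, 2), (8, 17), (9, 1), (9, 18), (11, 7), (11, 12), (12, 6), (12, 13), (13, 0), (14, 2), (14, 17), (15, 4), (15, 15), (16, 2), (16, 17)}; affine count = 25; |E(F_19)| = 26.

Discriminant check: Δ ∝ 4a³ + 27b² = 4·8³ + 27·17² = 4·512 + 27·289 ≡ 9 (mod 19). Nonzero ⇒ E is nonsingular.
For each x ∈ F_19, compute rhs = x³ + 8·x + 17 mod 19, then count y ∈ F_19 with y² ≡ rhs.
  x = 0: rhs = 17, matching y values: 6, 13 (2 points).
  x = 1: rhs = 7, matching y values: 8, 11 (2 points).
  x = 2: rhs = 3, matching y values: none (0 points).
  x = 3: rhs = 11, matching y values: 7, 12 (2 points).
  x = 4: rhs = 18, matching y values: none (0 points).
  x = 5: rhs = 11, matching y values: 7, 12 (2 points).
  x = 6: rhs = 15, matching y values: none (0 points).
  x = 7: rhs = 17, matching y values: 6, 13 (2 points).
  x = 8: rhs = 4, matching y values: 2, 17 (2 points).
  x = 9: rhs = 1, matching y values: 1, 18 (2 points).
  x = 10: rhs = 14, matching y values: none (0 points).
  x = 11: rhs = 11, matching y values: 7, 12 (2 points).
  x = 12: rhs = 17, matching y values: 6, 13 (2 points).
  x = 13: rhs = 0, matching y values: 0 (1 points).
  x = 14: rhs = 4, matching y values: 2, 17 (2 points).
  x = 15: rhs = 16, matching y values: 4, 15 (2 points).
  x = 16: rhs = 4, matching y values: 2, 17 (2 points).
  x = 17: rhs = 12, matching y values: none (0 points).
  x = 18: rhs = 8, matching y values: none (0 points).
Total affine count: 25.
Full point count |E(F_19)| = 25 + 1 = 26.
Hasse bound: |26 − (19+1)| = |6| = 6 ≤ 2√19 ≈ 8.7178 ✓.


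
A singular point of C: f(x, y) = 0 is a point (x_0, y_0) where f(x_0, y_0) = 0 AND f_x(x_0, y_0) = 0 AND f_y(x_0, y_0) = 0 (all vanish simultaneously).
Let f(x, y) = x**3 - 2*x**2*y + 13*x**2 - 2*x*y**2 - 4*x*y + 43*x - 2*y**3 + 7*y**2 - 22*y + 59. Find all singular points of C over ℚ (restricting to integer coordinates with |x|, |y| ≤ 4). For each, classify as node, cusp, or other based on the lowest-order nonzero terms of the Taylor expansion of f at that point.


Singular points: {(-3, 2)}; classification: cusp.

Compute partial derivatives:
  f_x = 3*x**2 - 4*x*y + 26*x - 2*y**2 - 4*y + 43.
  f_y = -2*x**2 - 4*x*y - 4*x - 6*y**2 + 14*y - 22.
Scan x_0 ∈ {−4, ..., 4}. For each x_0, f_y(x_0, y) is a polynomial in y; find its integer roots y ∈ {−4, ..., 4}, then test f_x and f at those candidates.
  x = -4: f_y(-4, y) = -6*y**2 + 30*y - 38; no integer root y with |y| ≤ 4.
  x = -3: f_y(-3, y) = -6*y**2 + 26*y - 28; vanishes at y ∈ {2}. (-3, 2): f_x = 0, f = 0 — SINGULAR.
  x = -2: f_y(-2, y) = -6*y**2 + 22*y - 22; no integer root y with |y| ≤ 4.
  x = -1: f_y(-1, y) = -6*y**2 + 18*y - 20; no integer root y with |y| ≤ 4.
  x = 0: f_y(0, y) = -6*y**2 + 14*y - 22; no integer root y with |y| ≤ 4.
  x = 1: f_y(1, y) = -6*y**2 + 10*y - 28; no integer root y with |y| ≤ 4.
  x = 2: f_y(2, y) = -6*y**2 + 6*y - 38; no integer root y with |y| ≤ 4.
  x = 3: f_y(3, y) = -6*y**2 + 2*y - 52; no integer root y with |y| ≤ 4.
  x = 4: f_y(4, y) = -6*y**2 - 2*y - 70; no integer root y with |y| ≤ 4.
Only singular point on the grid: (-3, 2).
Classify: substitute x = -3 + u, y = 2 + v and expand: f = u**3 - 2*u**2*v - 2*u*v**2 - 2*v**3 + v**2.
No constant or linear terms (consistent with a singular point). Quadratic part: v**2. Cubic part: u**3 - 2*u**2*v - 2*u*v**2 - 2*v**3.
The quadratic part v**2 is a perfect square, so there is a single (double) tangent line v = 0, i.e. y = 2. Restricting the cubic part to that line (v = 0) leaves u**3 ≠ 0, so f is not divisible by v and the branch is v² ≈ -u**3 to lowest order — this is a cusp.
Classification: cusp.


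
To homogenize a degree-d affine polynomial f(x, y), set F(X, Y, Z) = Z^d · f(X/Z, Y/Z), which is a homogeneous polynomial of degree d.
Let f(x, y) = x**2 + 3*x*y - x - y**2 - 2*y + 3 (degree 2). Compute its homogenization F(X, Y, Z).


F(X, Y, Z) = X**2 + 3*X*Y - X*Z - Y**2 - 2*Y*Z + 3*Z**2

deg(f) = 2.
Substitute x = X/Z, y = Y/Z into f, then multiply by Z^2.
  monomial 1·x^2·y^0 ↦ 1·X^2·Y^0·Z^0.
  monomial 3·x^1·y^1 ↦ 3·X^1·Y^1·Z^0.
  monomial -1·x^1·y^0 ↦ -1·X^1·Y^0·Z^1.
  monomial -1·x^0·y^2 ↦ -1·X^0·Y^2·Z^0.
  monomial -2·x^0·y^1 ↦ -2·X^0·Y^1·Z^1.
  monomial 3·x^0·y^0 ↦ 3·X^0·Y^0·Z^2.
Collecting: F(X, Y, Z) = X**2 + 3*X*Y - X*Z - Y**2 - 2*Y*Z + 3*Z**2.


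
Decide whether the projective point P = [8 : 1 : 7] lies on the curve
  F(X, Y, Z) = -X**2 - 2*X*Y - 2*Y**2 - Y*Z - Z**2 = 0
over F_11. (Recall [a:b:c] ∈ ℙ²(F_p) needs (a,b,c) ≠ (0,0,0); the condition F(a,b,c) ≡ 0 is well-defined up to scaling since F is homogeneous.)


F(8,1,7) ≡ 5 (mod 11); P is NOT on the curve.

Evaluate F(8, 1, 7) term-by-term (mod 11).
  -X**2 ↦ -1·64·1·1 = -64
  -2*X*Y ↦ -2·8·1·1 = -16
  -2*Y**2 ↦ -2·1·1·1 = -2
  -Y*Z ↦ -1·1·1·7 = -7
  -Z**2 ↦ -1·1·1·49 = -49
Sum: F(8, 1, 7) = (-64) + (-16) + (-2) + (-7) + (-49) = -138.
Reducing mod 11: -138 ≡ 5 (mod 11).
Since F(a, b, c) ≡ 5 ≠ 0 (mod 11), P does NOT lie on the curve.


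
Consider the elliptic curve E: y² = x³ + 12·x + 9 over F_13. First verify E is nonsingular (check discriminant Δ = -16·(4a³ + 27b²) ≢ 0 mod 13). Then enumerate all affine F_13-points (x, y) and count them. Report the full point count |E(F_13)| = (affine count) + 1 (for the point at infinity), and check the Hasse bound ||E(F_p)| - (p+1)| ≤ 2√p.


Affine points = {(0, 3), (0, 10), (1, 3), (1, 10), (4, 2), (4, 11), (5, 5), (5, 8), (9, 1), (9, 12), (11, 4), (11, 9), (12, 3), (12, 10)}; affine count = 14; |E(F_13)| = 15.

Discriminant check: Δ ∝ 4a³ + 27b² = 4·12³ + 27·9² = 4·1728 + 27·81 ≡ 12 (mod 13). Nonzero ⇒ E is nonsingular.
For each x ∈ F_13, compute rhs = x³ + 12·x + 9 mod 13, then count y ∈ F_13 with y² ≡ rhs.
  x = 0: rhs = 9, matching y values: 3, 10 (2 points).
  x = 1: rhs = 9, matching y values: 3, 10 (2 points).
  x = 2: rhs = 2, matching y values: none (0 points).
  x = 3: rhs = 7, matching y values: none (0 points).
  x = 4: rhs = 4, matching y values: 2, 11 (2 points).
  x = 5: rhs = 12, matching y values: 5, 8 (2 points).
  x = 6: rhs = 11, matching y values: none (0 points).
  x = 7: rhs = 7, matching y values: none (0 points).
  x = 8: rhs = 6, matching y values: none (0 points).
  x = 9: rhs = 1, matching y values: 1, 12 (2 points).
  x = 10: rhs = 11, matching y values: none (0 points).
  x = 11: rhs = 3, matching y values: 4, 9 (2 points).
  x = 12: rhs = 9, matching y values: 3, 10 (2 points).
Total affine count: 14.
Full point count |E(F_13)| = 14 + 1 = 15.
Hasse bound: |15 − (13+1)| = |1| = 1 ≤ 2√13 ≈ 7.2111 ✓.


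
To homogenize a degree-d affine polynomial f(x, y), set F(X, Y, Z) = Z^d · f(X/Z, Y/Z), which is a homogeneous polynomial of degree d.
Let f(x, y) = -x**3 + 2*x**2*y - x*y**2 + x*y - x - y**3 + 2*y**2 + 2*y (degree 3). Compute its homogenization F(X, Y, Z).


F(X, Y, Z) = -X**3 + 2*X**2*Y - X*Y**2 + X*Y*Z - X*Z**2 - Y**3 + 2*Y**2*Z + 2*Y*Z**2

deg(f) = 3.
Substitute x = X/Z, y = Y/Z into f, then multiply by Z^3.
  monomial -1·x^3·y^0 ↦ -1·X^3·Y^0·Z^0.
  monomial 2·x^2·y^1 ↦ 2·X^2·Y^1·Z^0.
  monomial -1·x^1·y^2 ↦ -1·X^1·Y^2·Z^0.
  monomial 1·x^1·y^1 ↦ 1·X^1·Y^1·Z^1.
  monomial -1·x^1·y^0 ↦ -1·X^1·Y^0·Z^2.
  monomial -1·x^0·y^3 ↦ -1·X^0·Y^3·Z^0.
  monomial 2·x^0·y^2 ↦ 2·X^0·Y^2·Z^1.
  monomial 2·x^0·y^1 ↦ 2·X^0·Y^1·Z^2.
Collecting: F(X, Y, Z) = -X**3 + 2*X**2*Y - X*Y**2 + X*Y*Z - X*Z**2 - Y**3 + 2*Y**2*Z + 2*Y*Z**2.


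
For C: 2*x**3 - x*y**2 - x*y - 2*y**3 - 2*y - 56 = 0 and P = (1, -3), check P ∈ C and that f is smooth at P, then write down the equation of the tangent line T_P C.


Tangent line at P: -51*y - 153 = 0.

Step 1: f(1, -3) = 0, so P lies on C.
Step 2: partial derivatives
  f_x(x, y) = 6*x**2 - y**2 - y, f_y(x, y) = -2*x*y - x - 6*y**2 - 2.
  f_x(P) = 0, f_y(P) = -51 (gradient nonzero, so P is smooth).
Step 3: tangent line at P: 0·(x − 1) + -51·(y − -3) = 0.
Expanding: -51*y - 153 = 0.


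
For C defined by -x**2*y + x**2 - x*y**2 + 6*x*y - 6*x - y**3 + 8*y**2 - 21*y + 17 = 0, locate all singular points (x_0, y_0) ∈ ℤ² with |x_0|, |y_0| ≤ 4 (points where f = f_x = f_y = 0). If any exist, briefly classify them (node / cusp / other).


Singular points: {(1, 2)}; classification: node.

Compute partial derivatives:
  f_x = -2*x*y + 2*x - y**2 + 6*y - 6.
  f_y = -x**2 - 2*x*y + 6*x - 3*y**2 + 16*y - 21.
Scan x_0 ∈ {−4, ..., 4}. For each x_0, f_y(x_0, y) is a polynomial in y; find its integer roots y ∈ {−4, ..., 4}, then test f_x and f at those candidates.
  x = -4: f_y(-4, y) = -3*y**2 + 24*y - 61; no integer root y with |y| ≤ 4.
  x = -3: f_y(-3, y) = -3*y**2 + 22*y - 48; no integer root y with |y| ≤ 4.
  x = -2: f_y(-2, y) = -3*y**2 + 20*y - 37; no integer root y with |y| ≤ 4.
  x = -1: f_y(-1, y) = -3*y**2 + 18*y - 28; no integer root y with |y| ≤ 4.
  x = 0: f_y(0, y) = -3*y**2 + 16*y - 21; vanishes at y ∈ {3}. (0, 3): f_x = 3 ≠ 0.
  x = 1: f_y(1, y) = -3*y**2 + 14*y - 16; vanishes at y ∈ {2}. (1, 2): f_x = 0, f = 0 — SINGULAR.
  x = 2: f_y(2, y) = -3*y**2 + 12*y - 13; no integer root y with |y| ≤ 4.
  x = 3: f_y(3, y) = -3*y**2 + 10*y - 12; no integer root y with |y| ≤ 4.
  x = 4: f_y(4, y) = -3*y**2 + 8*y - 13; no integer root y with |y| ≤ 4.
Only singular point on the grid: (1, 2).
Classify: substitute x = 1 + u, y = 2 + v and expand: f = -u**2*v - u**2 - u*v**2 - v**3 + v**2.
No constant or linear terms (consistent with a singular point). Quadratic part: -u**2 + v**2. Cubic part: -u**2*v - u*v**2 - v**3.
The quadratic part v**2 - u**2 = (v − u)(v + u) splits into two distinct linear factors, so there are two distinct tangent lines y − 2 = ±(x − 1) — this is a node (ordinary double point).
Classification: node.


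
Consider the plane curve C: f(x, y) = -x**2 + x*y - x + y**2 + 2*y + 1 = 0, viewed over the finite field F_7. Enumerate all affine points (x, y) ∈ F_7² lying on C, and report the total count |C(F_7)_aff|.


Affine F_7-points: {(0, 6), (2, 1), (2, 2), (4, 4), (5, 1), (5, 6), (6, 2), (6, 4)}; count = 8.

For each of the 49 pairs (x, y) ∈ F_7², evaluate f(x, y) mod 7. Record the zeros.
  x = 0: [0↦1, 1↦4, 2↦2, 3↦2, 4↦4, 5↦1, 6↦0]  zeros at y ∈ {6}
  x = 1: [0↦6, 1↦3, 2↦2, 3↦3, 4↦6, 5↦4, 6↦4]  zeros at y ∈ ∅
  x = 2: [0↦2, 1↦0, 2↦0, 3↦2, 4↦6, 5↦5, 6↦6]  zeros at y ∈ {1, 2}
  x = 3: [0↦3, 1↦2, 2↦3, 3↦6, 4↦4, 5↦4, 6↦6]  zeros at y ∈ ∅
  x = 4: [0↦2, 1↦2, 2↦4, 3↦1, 4↦0, 5↦1, 6↦4]  zeros at y ∈ {4}
  x = 5: [0↦6, 1↦0, 2↦3, 3↦1, 4↦1, 5↦3, 6↦0]  zeros at y ∈ {1, 6}
  x = 6: [0↦1, 1↦3, 2↦0, 3↦6, 4↦0, 5↦3, 6↦1]  zeros at y ∈ {2, 4}
Collecting zeros: affine points = {(0, 6), (2, 1), (2, 2), (4, 4), (5, 1), (5, 6), (6, 2), (6, 4)}.
Total count |C(F_7)_aff| = 8.


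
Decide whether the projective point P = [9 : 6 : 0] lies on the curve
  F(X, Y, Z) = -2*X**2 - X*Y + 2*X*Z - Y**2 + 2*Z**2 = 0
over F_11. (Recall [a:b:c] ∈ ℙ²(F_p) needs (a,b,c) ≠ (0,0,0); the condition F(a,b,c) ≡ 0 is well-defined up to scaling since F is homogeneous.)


F(9,6,0) ≡ 1 (mod 11); P is NOT on the curve.

Evaluate F(9, 6, 0) term-by-term (mod 11).
  -2*X**2 ↦ -2·81·1·1 = -162
  -X*Y ↦ -1·9·6·1 = -54
  2*X*Z ↦ 2·9·1·0 = 0
  -Y**2 ↦ -1·1·36·1 = -36
  2*Z**2 ↦ 2·1·1·0 = 0
Sum: F(9, 6, 0) = (-162) + (-54) + (0) + (-36) + (0) = -252.
Reducing mod 11: -252 ≡ 1 (mod 11).
Since F(a, b, c) ≡ 1 ≠ 0 (mod 11), P does NOT lie on the curve.


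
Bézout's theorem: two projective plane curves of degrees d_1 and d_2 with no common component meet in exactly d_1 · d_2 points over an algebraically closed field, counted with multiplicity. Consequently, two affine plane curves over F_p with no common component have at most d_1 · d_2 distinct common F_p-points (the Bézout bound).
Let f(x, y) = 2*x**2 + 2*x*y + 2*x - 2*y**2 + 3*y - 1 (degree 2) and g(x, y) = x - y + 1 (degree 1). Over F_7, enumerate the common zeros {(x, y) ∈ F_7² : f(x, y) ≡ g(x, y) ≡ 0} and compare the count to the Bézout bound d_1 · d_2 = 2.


Common zeros: {(0, 1), (2, 3)}; count = 2; Bézout bound = 2.

deg(f) = 2, deg(g) = 1, so Bézout bound = 2.
Scan x ∈ F_7. For each x, list the y ∈ F_7 with f(x, y) ≡ 0 and those with g(x, y) ≡ 0 (mod 7); the common zeros in that column are the intersection.
  x = 0: f ≡ 0 at y ∈ {1, 4}; g ≡ 0 at y ∈ {1}; common: {1}.
  x = 1: f ≡ 0 at y ∈ {3}; g ≡ 0 at y ∈ {2}; common: ∅.
  x = 2: f ≡ 0 at y ∈ {3, 4}; g ≡ 0 at y ∈ {3}; common: {3}.
  x = 3: f ≡ 0 at y ∈ ∅; g ≡ 0 at y ∈ {4}; common: ∅.
  x = 4: f ≡ 0 at y ∈ ∅; g ≡ 0 at y ∈ {5}; common: ∅.
  x = 5: f ≡ 0 at y ∈ {1, 2}; g ≡ 0 at y ∈ {6}; common: ∅.
  x = 6: f ≡ 0 at y ∈ {2}; g ≡ 0 at y ∈ {0}; common: ∅.
Collecting: common zeros = {(0, 1), (2, 3)}, so the count is 2.
Comparison with the Bézout bound: 2 ≤ 2 = deg(f)·deg(g), as expected for curves with no common component (the bound is attained).


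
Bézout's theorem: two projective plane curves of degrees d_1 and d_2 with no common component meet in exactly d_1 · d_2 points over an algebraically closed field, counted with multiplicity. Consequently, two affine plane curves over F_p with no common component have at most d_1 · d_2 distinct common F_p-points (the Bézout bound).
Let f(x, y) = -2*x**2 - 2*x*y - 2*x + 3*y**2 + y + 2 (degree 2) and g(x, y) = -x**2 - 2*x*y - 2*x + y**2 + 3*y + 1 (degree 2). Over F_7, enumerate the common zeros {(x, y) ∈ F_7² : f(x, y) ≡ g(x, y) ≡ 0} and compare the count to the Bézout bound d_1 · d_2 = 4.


Common zeros: {(1, 1)}; count = 1; Bézout bound = 4.

deg(f) = 2, deg(g) = 2, so Bézout bound = 4.
Scan x ∈ F_7. For each x, list the y ∈ F_7 with f(x, y) ≡ 0 and those with g(x, y) ≡ 0 (mod 7); the common zeros in that column are the intersection.
  x = 0: f ≡ 0 at y ∈ ∅; g ≡ 0 at y ∈ ∅; common: ∅.
  x = 1: f ≡ 0 at y ∈ {1, 4}; g ≡ 0 at y ∈ {1, 5}; common: {1}.
  x = 2: f ≡ 0 at y ∈ ∅; g ≡ 0 at y ∈ {0, 1}; common: ∅.
  x = 3: f ≡ 0 at y ∈ {5, 6}; g ≡ 0 at y ∈ {0, 3}; common: ∅.
  x = 4: f ≡ 0 at y ∈ {1, 6}; g ≡ 0 at y ∈ ∅; common: ∅.
  x = 5: f ≡ 0 at y ∈ {5}; g ≡ 0 at y ∈ ∅; common: ∅.
  x = 6: f ≡ 0 at y ∈ ∅; g ≡ 0 at y ∈ ∅; common: ∅.
Collecting: common zeros = {(1, 1)}, so the count is 1.
Comparison with the Bézout bound: 1 ≤ 4 = deg(f)·deg(g), as expected for curves with no common component (the affine F_7-count falls short of the bound because intersections may lie at infinity, over extension fields, or carry multiplicity).


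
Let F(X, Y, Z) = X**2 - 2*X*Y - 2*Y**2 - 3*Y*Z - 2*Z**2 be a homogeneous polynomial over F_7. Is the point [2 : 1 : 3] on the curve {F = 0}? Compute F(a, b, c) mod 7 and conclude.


F(2,1,3) ≡ 6 (mod 7); P is NOT on the curve.

Evaluate F(2, 1, 3) term-by-term (mod 7).
  X**2 ↦ 1·4·1·1 = 4
  -2*X*Y ↦ -2·2·1·1 = -4
  -2*Y**2 ↦ -2·1·1·1 = -2
  -3*Y*Z ↦ -3·1·1·3 = -9
  -2*Z**2 ↦ -2·1·1·9 = -18
Sum: F(2, 1, 3) = (4) + (-4) + (-2) + (-9) + (-18) = -29.
Reducing mod 7: -29 ≡ 6 (mod 7).
Since F(a, b, c) ≡ 6 ≠ 0 (mod 7), P does NOT lie on the curve.


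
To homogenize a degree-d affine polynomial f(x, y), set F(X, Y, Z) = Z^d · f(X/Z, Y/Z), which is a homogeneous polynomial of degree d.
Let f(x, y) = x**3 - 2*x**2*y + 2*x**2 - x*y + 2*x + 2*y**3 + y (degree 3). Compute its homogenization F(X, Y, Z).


F(X, Y, Z) = X**3 - 2*X**2*Y + 2*X**2*Z - X*Y*Z + 2*X*Z**2 + 2*Y**3 + Y*Z**2

deg(f) = 3.
Substitute x = X/Z, y = Y/Z into f, then multiply by Z^3.
  monomial 1·x^3·y^0 ↦ 1·X^3·Y^0·Z^0.
  monomial -2·x^2·y^1 ↦ -2·X^2·Y^1·Z^0.
  monomial 2·x^2·y^0 ↦ 2·X^2·Y^0·Z^1.
  monomial -1·x^1·y^1 ↦ -1·X^1·Y^1·Z^1.
  monomial 2·x^1·y^0 ↦ 2·X^1·Y^0·Z^2.
  monomial 2·x^0·y^3 ↦ 2·X^0·Y^3·Z^0.
  monomial 1·x^0·y^1 ↦ 1·X^0·Y^1·Z^2.
Collecting: F(X, Y, Z) = X**3 - 2*X**2*Y + 2*X**2*Z - X*Y*Z + 2*X*Z**2 + 2*Y**3 + Y*Z**2.


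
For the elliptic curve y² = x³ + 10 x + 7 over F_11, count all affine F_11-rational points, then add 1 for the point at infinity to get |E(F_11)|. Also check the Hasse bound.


Affine points = {(3, 3), (3, 8), (4, 1), (4, 10), (8, 4), (8, 7), (9, 1), (9, 10)}; affine count = 8; |E(F_11)| = 9.

Discriminant check: Δ ∝ 4a³ + 27b² = 4·10³ + 27·7² = 4·1000 + 27·49 ≡ 10 (mod 11). Nonzero ⇒ E is nonsingular.
For each x ∈ F_11, compute rhs = x³ + 10·x + 7 mod 11, then count y ∈ F_11 with y² ≡ rhs.
  x = 0: rhs = 7, matching y values: none (0 points).
  x = 1: rhs = 7, matching y values: none (0 points).
  x = 2: rhs = 2, matching y values: none (0 points).
  x = 3: rhs = 9, matching y values: 3, 8 (2 points).
  x = 4: rhs = 1, matching y values: 1, 10 (2 points).
  x = 5: rhs = 6, matching y values: none (0 points).
  x = 6: rhs = 8, matching y values: none (0 points).
  x = 7: rhs = 2, matching y values: none (0 points).
  x = 8: rhs = 5, matching y values: 4, 7 (2 points).
  x = 9: rhs = 1, matching y values: 1, 10 (2 points).
  x = 10: rhs = 7, matching y values: none (0 points).
Total affine count: 8.
Full point count |E(F_11)| = 8 + 1 = 9.
Hasse bound: |9 − (11+1)| = |-3| = 3 ≤ 2√11 ≈ 6.6332 ✓.


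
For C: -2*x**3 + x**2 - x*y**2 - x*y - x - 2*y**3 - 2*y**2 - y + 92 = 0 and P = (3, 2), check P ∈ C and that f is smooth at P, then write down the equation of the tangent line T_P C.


Tangent line at P: -55*x - 48*y + 261 = 0.

Step 1: f(3, 2) = 0, so P lies on C.
Step 2: partial derivatives
  f_x(x, y) = -6*x**2 + 2*x - y**2 - y - 1, f_y(x, y) = -2*x*y - x - 6*y**2 - 4*y - 1.
  f_x(P) = -55, f_y(P) = -48 (gradient nonzero, so P is smooth).
Step 3: tangent line at P: -55·(x − 3) + -48·(y − 2) = 0.
Expanding: -55*x - 48*y + 261 = 0.


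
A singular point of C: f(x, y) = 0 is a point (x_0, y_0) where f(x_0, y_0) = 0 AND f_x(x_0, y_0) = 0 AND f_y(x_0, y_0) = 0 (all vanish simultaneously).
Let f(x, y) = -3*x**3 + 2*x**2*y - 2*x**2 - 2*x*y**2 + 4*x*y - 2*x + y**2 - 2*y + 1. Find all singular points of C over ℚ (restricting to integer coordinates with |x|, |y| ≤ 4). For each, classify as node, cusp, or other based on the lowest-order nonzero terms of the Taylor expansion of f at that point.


Singular points: {(0, 1)}; classification: cusp.

Compute partial derivatives:
  f_x = -9*x**2 + 4*x*y - 4*x - 2*y**2 + 4*y - 2.
  f_y = 2*x**2 - 4*x*y + 4*x + 2*y - 2.
Scan x_0 ∈ {−4, ..., 4}. For each x_0, f_y(x_0, y) is a polynomial in y; find its integer roots y ∈ {−4, ..., 4}, then test f_x and f at those candidates.
  x = -4: f_y(-4, y) = 18*y + 14; no integer root y with |y| ≤ 4.
  x = -3: f_y(-3, y) = 14*y + 4; no integer root y with |y| ≤ 4.
  x = -2: f_y(-2, y) = 10*y - 2; no integer root y with |y| ≤ 4.
  x = -1: f_y(-1, y) = 6*y - 4; no integer root y with |y| ≤ 4.
  x = 0: f_y(0, y) = 2*y - 2; vanishes at y ∈ {1}. (0, 1): f_x = 0, f = 0 — SINGULAR.
  x = 1: f_y(1, y) = 4 - 2*y; vanishes at y ∈ {2}. (1, 2): f_x = -7 ≠ 0.
  x = 2: f_y(2, y) = 14 - 6*y; no integer root y with |y| ≤ 4.
  x = 3: f_y(3, y) = 28 - 10*y; no integer root y with |y| ≤ 4.
  x = 4: f_y(4, y) = 46 - 14*y; no integer root y with |y| ≤ 4.
Only singular point on the grid: (0, 1).
Classify: substitute x = 0 + u, y = 1 + v and expand: f = -3*u**3 + 2*u**2*v - 2*u*v**2 + v**2.
No constant or linear terms (consistent with a singular point). Quadratic part: v**2. Cubic part: -3*u**3 + 2*u**2*v - 2*u*v**2.
The quadratic part v**2 is a perfect square, so there is a single (double) tangent line v = 0, i.e. y = 1. Restricting the cubic part to that line (v = 0) leaves -3*u**3 ≠ 0, so f is not divisible by v and the branch is v² ≈ 3*u**3 to lowest order — this is a cusp.
Classification: cusp.


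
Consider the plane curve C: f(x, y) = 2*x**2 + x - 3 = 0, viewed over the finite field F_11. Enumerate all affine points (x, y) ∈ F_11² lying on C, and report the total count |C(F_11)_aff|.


Affine F_11-points: {(1, 0), (1, 1), (1, 2), (1, 3), (1, 4), (1, 5), (1, 6), (1, 7), (1, 8), (1, 9), (1, 10), (4, 0), (4, 1), (4, 2), (4, 3), (4, 4), (4, 5), (4, 6), (4, 7), (4, 8), (4, 9), (4, 10)}; count = 22.

For each of the 121 pairs (x, y) ∈ F_11², evaluate f(x, y) mod 11. Record the zeros.
  x = 0: [0↦8, 1↦8, 2↦8, 3↦8, 4↦8, 5↦8, 6↦8, 7↦8, 8↦8, 9↦8, 10↦8]  zeros at y ∈ ∅
  x = 1: [0↦0, 1↦0, 2↦0, 3↦0, 4↦0, 5↦0, 6↦0, 7↦0, 8↦0, 9↦0, 10↦0]  zeros at y ∈ {0, 1, 2, 3, 4, 5, 6, 7, 8, 9, 10}
  x = 2: [0↦7, 1↦7, 2↦7, 3↦7, 4↦7, 5↦7, 6↦7, 7↦7, 8↦7, 9↦7, 10↦7]  zeros at y ∈ ∅
  x = 3: [0↦7, 1↦7, 2↦7, 3↦7, 4↦7, 5↦7, 6↦7, 7↦7, 8↦7, 9↦7, 10↦7]  zeros at y ∈ ∅
  x = 4: [0↦0, 1↦0, 2↦0, 3↦0, 4↦0, 5↦0, 6↦0, 7↦0, 8↦0, 9↦0, 10↦0]  zeros at y ∈ {0, 1, 2, 3, 4, 5, 6, 7, 8, 9, 10}
  x = 5: [0↦8, 1↦8, 2↦8, 3↦8, 4↦8, 5↦8, 6↦8, 7↦8, 8↦8, 9↦8, 10↦8]  zeros at y ∈ ∅
  x = 6: [0↦9, 1↦9, 2↦9, 3↦9, 4↦9, 5↦9, 6↦9, 7↦9, 8↦9, 9↦9, 10↦9]  zeros at y ∈ ∅
  x = 7: [0↦3, 1↦3, 2↦3, 3↦3, 4↦3, 5↦3, 6↦3, 7↦3, 8↦3, 9↦3, 10↦3]  zeros at y ∈ ∅
  x = 8: [0↦1, 1↦1, 2↦1, 3↦1, 4↦1, 5↦1, 6↦1, 7↦1, 8↦1, 9↦1, 10↦1]  zeros at y ∈ ∅
  x = 9: [0↦3, 1↦3, 2↦3, 3↦3, 4↦3, 5↦3, 6↦3, 7↦3, 8↦3, 9↦3, 10↦3]  zeros at y ∈ ∅
  x = 10: [0↦9, 1↦9, 2↦9, 3↦9, 4↦9, 5↦9, 6↦9, 7↦9, 8↦9, 9↦9, 10↦9]  zeros at y ∈ ∅
Collecting zeros: affine points = {(1, 0), (1, 1), (1, 2), (1, 3), (1, 4), (1, 5), (1, 6), (1, 7), (1, 8), (1, 9), (1, 10), (4, 0), (4, 1), (4, 2), (4, 3), (4, 4), (4, 5), (4, 6), (4, 7), (4, 8), (4, 9), (4, 10)}.
Total count |C(F_11)_aff| = 22.


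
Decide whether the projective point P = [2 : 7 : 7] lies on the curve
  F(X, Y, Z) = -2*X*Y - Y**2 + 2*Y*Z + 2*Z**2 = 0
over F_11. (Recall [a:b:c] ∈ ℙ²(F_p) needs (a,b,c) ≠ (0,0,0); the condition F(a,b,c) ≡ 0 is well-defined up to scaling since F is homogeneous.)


F(2,7,7) ≡ 9 (mod 11); P is NOT on the curve.

Evaluate F(2, 7, 7) term-by-term (mod 11).
  -2*X*Y ↦ -2·2·7·1 = -28
  -Y**2 ↦ -1·1·49·1 = -49
  2*Y*Z ↦ 2·1·7·7 = 98
  2*Z**2 ↦ 2·1·1·49 = 98
Sum: F(2, 7, 7) = (-28) + (-49) + (98) + (98) = 119.
Reducing mod 11: 119 ≡ 9 (mod 11).
Since F(a, b, c) ≡ 9 ≠ 0 (mod 11), P does NOT lie on the curve.


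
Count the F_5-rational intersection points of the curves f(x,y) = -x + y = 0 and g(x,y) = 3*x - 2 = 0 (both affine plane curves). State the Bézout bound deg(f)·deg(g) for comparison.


Common zeros: {(4, 4)}; count = 1; Bézout bound = 1.

deg(f) = 1, deg(g) = 1, so Bézout bound = 1.
Scan x ∈ F_5. For each x, list the y ∈ F_5 with f(x, y) ≡ 0 and those with g(x, y) ≡ 0 (mod 5); the common zeros in that column are the intersection.
  x = 0: f ≡ 0 at y ∈ {0}; g ≡ 0 at y ∈ ∅; common: ∅.
  x = 1: f ≡ 0 at y ∈ {1}; g ≡ 0 at y ∈ ∅; common: ∅.
  x = 2: f ≡ 0 at y ∈ {2}; g ≡ 0 at y ∈ ∅; common: ∅.
  x = 3: f ≡ 0 at y ∈ {3}; g ≡ 0 at y ∈ ∅; common: ∅.
  x = 4: f ≡ 0 at y ∈ {4}; g ≡ 0 at y ∈ {0, 1, 2, 3, 4}; common: {4}.
Collecting: common zeros = {(4, 4)}, so the count is 1.
Comparison with the Bézout bound: 1 ≤ 1 = deg(f)·deg(g), as expected for curves with no common component (the bound is attained).


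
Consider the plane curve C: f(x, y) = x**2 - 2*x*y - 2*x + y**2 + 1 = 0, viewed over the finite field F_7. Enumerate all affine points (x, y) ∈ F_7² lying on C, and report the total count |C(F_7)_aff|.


Affine F_7-points: {(1, 0), (1, 2), (4, 4), (5, 1), (5, 2), (6, 1), (6, 4)}; count = 7.

For each of the 49 pairs (x, y) ∈ F_7², evaluate f(x, y) mod 7. Record the zeros.
  x = 0: [0↦1, 1↦2, 2↦5, 3↦3, 4↦3, 5↦5, 6↦2]  zeros at y ∈ ∅
  x = 1: [0↦0, 1↦6, 2↦0, 3↦3, 4↦1, 5↦1, 6↦3]  zeros at y ∈ {0, 2}
  x = 2: [0↦1, 1↦5, 2↦4, 3↦5, 4↦1, 5↦6, 6↦6]  zeros at y ∈ ∅
  x = 3: [0↦4, 1↦6, 2↦3, 3↦2, 4↦3, 5↦6, 6↦4]  zeros at y ∈ ∅
  x = 4: [0↦2, 1↦2, 2↦4, 3↦1, 4↦0, 5↦1, 6↦4]  zeros at y ∈ {4}
  x = 5: [0↦2, 1↦0, 2↦0, 3↦2, 4↦6, 5↦5, 6↦6]  zeros at y ∈ {1, 2}
  x = 6: [0↦4, 1↦0, 2↦5, 3↦5, 4↦0, 5↦4, 6↦3]  zeros at y ∈ {1, 4}
Collecting zeros: affine points = {(1, 0), (1, 2), (4, 4), (5, 1), (5, 2), (6, 1), (6, 4)}.
Total count |C(F_7)_aff| = 7.


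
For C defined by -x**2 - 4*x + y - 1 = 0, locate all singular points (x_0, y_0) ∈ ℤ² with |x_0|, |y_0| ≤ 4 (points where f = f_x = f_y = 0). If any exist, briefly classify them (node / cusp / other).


No singular points in the scanned grid; C is smooth there.

Compute partial derivatives:
  f_x = -2*x - 4.
  f_y = 1.
f_y = 1 is a nonzero constant, so f_y never vanishes: no point (x, y) can satisfy f = f_x = f_y = 0. In particular no (x, y) ∈ {−4, ..., 4}² is singular; the curve is smooth.


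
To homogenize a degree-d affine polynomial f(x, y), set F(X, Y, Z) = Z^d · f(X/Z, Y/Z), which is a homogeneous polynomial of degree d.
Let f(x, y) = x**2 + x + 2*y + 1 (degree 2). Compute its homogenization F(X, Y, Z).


F(X, Y, Z) = X**2 + X*Z + 2*Y*Z + Z**2

deg(f) = 2.
Substitute x = X/Z, y = Y/Z into f, then multiply by Z^2.
  monomial 1·x^2·y^0 ↦ 1·X^2·Y^0·Z^0.
  monomial 1·x^1·y^0 ↦ 1·X^1·Y^0·Z^1.
  monomial 2·x^0·y^1 ↦ 2·X^0·Y^1·Z^1.
  monomial 1·x^0·y^0 ↦ 1·X^0·Y^0·Z^2.
Collecting: F(X, Y, Z) = X**2 + X*Z + 2*Y*Z + Z**2.


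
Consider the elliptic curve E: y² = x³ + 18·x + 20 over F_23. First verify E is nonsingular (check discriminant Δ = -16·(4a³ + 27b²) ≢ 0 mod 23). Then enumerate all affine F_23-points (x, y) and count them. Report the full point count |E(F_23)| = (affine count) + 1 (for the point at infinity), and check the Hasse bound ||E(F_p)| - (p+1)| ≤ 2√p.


Affine points = {(1, 4), (1, 19), (2, 8), (2, 15), (3, 3), (3, 20), (4, 8), (4, 15), (7, 11), (7, 12), (8, 3), (8, 20), (10, 2), (10, 21), (11, 10), (11, 13), (12, 3), (12, 20), (13, 6), (13, 17), (14, 7), (14, 16), (15, 10), (15, 13), (17, 8), (17, 15), (18, 9), (18, 14), (20, 10), (20, 13), (22, 1), (22, 22)}; affine count = 32; |E(F_23)| = 33.

Discriminant check: Δ ∝ 4a³ + 27b² = 4·18³ + 27·20² = 4·5832 + 27·400 ≡ 19 (mod 23). Nonzero ⇒ E is nonsingular.
For each x ∈ F_23, compute rhs = x³ + 18·x + 20 mod 23, then count y ∈ F_23 with y² ≡ rhs.
  x = 0: rhs = 20, matching y values: none (0 points).
  x = 1: rhs = 16, matching y values: 4, 19 (2 points).
  x = 2: rhs = 18, matching y values: 8, 15 (2 points).
  x = 3: rhs = 9, matching y values: 3, 20 (2 points).
  x = 4: rhs = 18, matching y values: 8, 15 (2 points).
  x = 5: rhs = 5, matching y values: none (0 points).
  x = 6: rhs = 22, matching y values: none (0 points).
  x = 7: rhs = 6, matching y values: 11, 12 (2 points).
  x = 8: rhs = 9, matching y values: 3, 20 (2 points).
  x = 9: rhs = 14, matching y values: none (0 points).
  x = 10: rhs = 4, matching y values: 2, 21 (2 points).
  x = 11: rhs = 8, matching y values: 10, 13 (2 points).
  x = 12: rhs = 9, matching y values: 3, 20 (2 points).
  x = 13: rhs = 13, matching y values: 6, 17 (2 points).
  x = 14: rhs = 3, matching y values: 7, 16 (2 points).
  x = 15: rhs = 8, matching y values: 10, 13 (2 points).
  x = 16: rhs = 11, matching y values: none (0 points).
  x = 17: rhs = 18, matching y values: 8, 15 (2 points).
  x = 18: rhs = 12, matching y values: 9, 14 (2 points).
  x = 19: rhs = 22, matching y values: none (0 points).
  x = 20: rhs = 8, matching y values: 10, 13 (2 points).
  x = 21: rhs = 22, matching y values: none (0 points).
  x = 22: rhs = 1, matching y values: 1, 22 (2 points).
Total affine count: 32.
Full point count |E(F_23)| = 32 + 1 = 33.
Hasse bound: |33 − (23+1)| = |9| = 9 ≤ 2√23 ≈ 9.5917 ✓.


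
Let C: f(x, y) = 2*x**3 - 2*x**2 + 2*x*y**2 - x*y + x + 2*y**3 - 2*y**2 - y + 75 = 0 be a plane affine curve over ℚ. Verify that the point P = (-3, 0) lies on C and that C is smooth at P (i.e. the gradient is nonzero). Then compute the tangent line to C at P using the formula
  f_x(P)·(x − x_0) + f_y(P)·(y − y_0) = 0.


Tangent line at P: 67*x + 2*y + 201 = 0.

Step 1: f(-3, 0) = 0, so P lies on C.
Step 2: partial derivatives
  f_x(x, y) = 6*x**2 - 4*x + 2*y**2 - y + 1, f_y(x, y) = 4*x*y - x + 6*y**2 - 4*y - 1.
  f_x(P) = 67, f_y(P) = 2 (gradient nonzero, so P is smooth).
Step 3: tangent line at P: 67·(x − -3) + 2·(y − 0) = 0.
Expanding: 67*x + 2*y + 201 = 0.


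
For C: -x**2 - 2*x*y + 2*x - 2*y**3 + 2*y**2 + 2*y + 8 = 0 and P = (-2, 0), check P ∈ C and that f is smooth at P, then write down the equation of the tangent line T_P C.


Tangent line at P: 6*x + 6*y + 12 = 0.

Step 1: f(-2, 0) = 0, so P lies on C.
Step 2: partial derivatives
  f_x(x, y) = -2*x - 2*y + 2, f_y(x, y) = -2*x - 6*y**2 + 4*y + 2.
  f_x(P) = 6, f_y(P) = 6 (gradient nonzero, so P is smooth).
Step 3: tangent line at P: 6·(x − -2) + 6·(y − 0) = 0.
Expanding: 6*x + 6*y + 12 = 0.
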